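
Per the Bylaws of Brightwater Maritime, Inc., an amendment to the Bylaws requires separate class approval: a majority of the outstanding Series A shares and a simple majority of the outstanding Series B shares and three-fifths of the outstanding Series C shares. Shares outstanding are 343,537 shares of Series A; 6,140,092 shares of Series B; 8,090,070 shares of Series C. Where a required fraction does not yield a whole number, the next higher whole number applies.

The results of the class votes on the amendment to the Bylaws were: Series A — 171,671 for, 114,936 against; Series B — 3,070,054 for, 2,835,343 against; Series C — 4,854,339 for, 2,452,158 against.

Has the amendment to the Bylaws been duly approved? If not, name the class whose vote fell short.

Series A: a majority of 343537 is 171769; 171,769 required, 171,671 in favor — not approved.
Series B: a majority of 6140092 is 3070047; 3,070,047 required, 3,070,054 in favor — approved.
Series C: 3/5 of 8090070 = 4854042; 4,854,042 required, 4,854,339 in favor — approved.

Not approved — the Series A shares did not give the required vote.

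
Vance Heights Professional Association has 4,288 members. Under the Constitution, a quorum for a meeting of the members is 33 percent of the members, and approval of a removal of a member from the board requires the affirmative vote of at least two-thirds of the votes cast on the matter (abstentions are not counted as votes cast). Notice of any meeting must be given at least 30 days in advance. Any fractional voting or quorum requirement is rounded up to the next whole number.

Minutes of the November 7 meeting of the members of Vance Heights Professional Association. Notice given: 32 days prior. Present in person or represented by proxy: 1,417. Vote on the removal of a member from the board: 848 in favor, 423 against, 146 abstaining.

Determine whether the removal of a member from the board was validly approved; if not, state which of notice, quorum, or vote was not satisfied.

Valid — all requirements satisfied.

Notice: 32 days given; 30 required. Satisfied.
Quorum: 33% of 4,288 = 1,415.04, rounded up to 1,416; 1,417 present. Satisfied.
Vote: requires two-thirds of the votes cast (1,417 − 146 abstaining = 1,271); 2/3 of 1271 = 847.33, rounded up to 848, so 848 needed; 848 in favor. Satisfied.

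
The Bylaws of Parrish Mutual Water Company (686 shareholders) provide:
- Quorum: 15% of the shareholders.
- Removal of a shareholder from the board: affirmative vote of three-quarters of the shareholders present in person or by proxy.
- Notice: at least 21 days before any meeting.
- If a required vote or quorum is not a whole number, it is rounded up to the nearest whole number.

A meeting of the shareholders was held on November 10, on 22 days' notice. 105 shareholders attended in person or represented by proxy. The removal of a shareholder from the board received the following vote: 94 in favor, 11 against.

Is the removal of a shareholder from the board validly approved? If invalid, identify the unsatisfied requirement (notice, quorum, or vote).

Notice: 22 days given; 21 required. Satisfied.
Quorum: 15% of 686 = 102.90, rounded up to 103; 105 present. Satisfied.
Vote: requires three-fourths of those present (105); 3/4 of 105 = 78.75, rounded up to 79, so 79 needed; 94 in favor. Satisfied.

Valid — all requirements satisfied.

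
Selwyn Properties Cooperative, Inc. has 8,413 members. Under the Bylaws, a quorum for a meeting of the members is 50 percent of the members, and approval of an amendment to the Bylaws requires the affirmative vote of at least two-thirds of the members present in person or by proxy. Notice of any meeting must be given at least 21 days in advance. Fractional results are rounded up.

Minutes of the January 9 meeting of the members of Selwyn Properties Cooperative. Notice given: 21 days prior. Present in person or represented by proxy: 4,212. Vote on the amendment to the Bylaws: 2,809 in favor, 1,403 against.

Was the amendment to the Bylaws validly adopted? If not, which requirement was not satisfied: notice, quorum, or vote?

Notice: 21 days given; 21 required. Satisfied.
Quorum: 50% of 8,413 = 4,206.50, rounded up to 4,207; 4,212 present. Satisfied.
Vote: requires two-thirds of those present (4,212); 2/3 of 4212 = 2808, so 2,808 needed; 2,809 in favor. Satisfied.

Valid — all requirements satisfied.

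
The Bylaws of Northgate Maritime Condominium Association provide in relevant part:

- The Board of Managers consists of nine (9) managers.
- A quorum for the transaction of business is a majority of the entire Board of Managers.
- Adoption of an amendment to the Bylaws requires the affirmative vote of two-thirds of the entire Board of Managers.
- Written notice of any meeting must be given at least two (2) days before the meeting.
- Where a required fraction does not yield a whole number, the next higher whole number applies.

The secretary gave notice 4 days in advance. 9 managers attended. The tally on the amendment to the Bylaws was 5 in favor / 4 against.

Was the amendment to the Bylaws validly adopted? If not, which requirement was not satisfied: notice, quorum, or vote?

Invalid — vote requirement not satisfied.

Notice: 4 days given; 2 required (4 ≥ 2). Satisfied.
Quorum: 9 present; quorum is 5. Satisfied.
Vote: the amendment to the Bylaws requires two-thirds of the entire Board of Managers (9). 2/3 of 9 = 6, so 6 affirmative votes are needed; 5 voted in favor. Not satisfied.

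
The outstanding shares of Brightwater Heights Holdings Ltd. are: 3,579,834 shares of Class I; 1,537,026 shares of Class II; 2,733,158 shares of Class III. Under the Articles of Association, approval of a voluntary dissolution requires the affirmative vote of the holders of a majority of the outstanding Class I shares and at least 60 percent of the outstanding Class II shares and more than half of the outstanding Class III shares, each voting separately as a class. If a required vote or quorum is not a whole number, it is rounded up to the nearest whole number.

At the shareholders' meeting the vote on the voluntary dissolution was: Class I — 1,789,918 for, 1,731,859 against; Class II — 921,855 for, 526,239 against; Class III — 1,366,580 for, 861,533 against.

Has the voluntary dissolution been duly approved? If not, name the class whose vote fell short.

Class I: a majority of 3579834 is 1789918; 1,789,918 required, 1,789,918 in favor — approved.
Class II: 3/5 of 1537026 = 922215.60, rounded up to 922216; 922,216 required, 921,855 in favor — not approved.
Class III: a majority of 2733158 is 1366580; 1,366,580 required, 1,366,580 in favor — approved.

Not approved — the Class II shares did not give the required vote.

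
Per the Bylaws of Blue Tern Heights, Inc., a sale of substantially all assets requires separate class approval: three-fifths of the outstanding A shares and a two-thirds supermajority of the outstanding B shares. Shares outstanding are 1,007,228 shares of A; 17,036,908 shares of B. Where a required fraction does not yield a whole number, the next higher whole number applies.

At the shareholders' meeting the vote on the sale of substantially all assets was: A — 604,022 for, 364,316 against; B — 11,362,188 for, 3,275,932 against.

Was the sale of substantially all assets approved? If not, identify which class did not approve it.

Not approved — the A shares did not give the required vote.

A: 3/5 of 1007228 = 604336.80, rounded up to 604337; 604,337 required, 604,022 in favor — not approved.
B: 2/3 of 17036908 = 11357938.67, rounded up to 11357939; 11,357,939 required, 11,362,188 in favor — approved.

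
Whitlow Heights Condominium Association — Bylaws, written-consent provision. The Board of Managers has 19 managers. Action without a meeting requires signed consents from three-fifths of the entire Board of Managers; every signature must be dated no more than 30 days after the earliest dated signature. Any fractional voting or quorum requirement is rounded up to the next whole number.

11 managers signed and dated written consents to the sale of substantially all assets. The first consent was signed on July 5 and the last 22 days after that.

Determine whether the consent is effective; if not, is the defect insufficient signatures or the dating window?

Signatures required: three-fifths of 19 — 3/5 of 19 = 11.40, rounded up to 12, so 12 needed; 11 signed. Insufficient.
Dating window: the latest signature is 22 days after the earliest; the limit is 30 days. Within the window.

Not effective — insufficient signatures.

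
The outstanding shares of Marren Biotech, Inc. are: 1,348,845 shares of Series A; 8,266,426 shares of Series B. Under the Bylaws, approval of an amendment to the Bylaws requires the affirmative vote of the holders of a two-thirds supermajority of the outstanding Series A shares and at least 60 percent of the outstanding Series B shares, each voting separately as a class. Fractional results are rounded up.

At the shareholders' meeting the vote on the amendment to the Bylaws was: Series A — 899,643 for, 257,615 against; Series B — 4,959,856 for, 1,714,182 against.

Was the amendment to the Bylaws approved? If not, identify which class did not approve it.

Series A: 2/3 of 1348845 = 899230; 899,230 required, 899,643 in favor — approved.
Series B: 3/5 of 8266426 = 4959855.60, rounded up to 4959856; 4,959,856 required, 4,959,856 in favor — approved.

Approved — every class gave the required vote.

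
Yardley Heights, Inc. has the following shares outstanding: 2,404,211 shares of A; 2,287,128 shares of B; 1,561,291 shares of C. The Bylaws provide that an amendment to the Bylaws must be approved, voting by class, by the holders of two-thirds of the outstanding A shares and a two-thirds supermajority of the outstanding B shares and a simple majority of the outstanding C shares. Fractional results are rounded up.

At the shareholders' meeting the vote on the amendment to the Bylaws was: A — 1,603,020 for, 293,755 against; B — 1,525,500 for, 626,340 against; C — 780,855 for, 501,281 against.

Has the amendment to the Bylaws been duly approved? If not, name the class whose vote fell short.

A: 2/3 of 2404211 = 1602807.33, rounded up to 1602808; 1,602,808 required, 1,603,020 in favor — approved.
B: 2/3 of 2287128 = 1524752; 1,524,752 required, 1,525,500 in favor — approved.
C: a majority of 1561291 is 780646; 780,646 required, 780,855 in favor — approved.

Approved — every class gave the required vote.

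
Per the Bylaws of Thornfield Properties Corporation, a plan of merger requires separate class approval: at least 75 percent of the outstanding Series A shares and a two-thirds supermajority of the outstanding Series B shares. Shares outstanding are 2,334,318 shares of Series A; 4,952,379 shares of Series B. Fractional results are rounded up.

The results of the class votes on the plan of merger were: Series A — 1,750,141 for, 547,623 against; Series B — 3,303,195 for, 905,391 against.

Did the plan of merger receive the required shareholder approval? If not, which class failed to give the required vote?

Series A: 3/4 of 2334318 = 1750738.50, rounded up to 1750739; 1,750,739 required, 1,750,141 in favor — not approved.
Series B: 2/3 of 4952379 = 3301586; 3,301,586 required, 3,303,195 in favor — approved.

Not approved — the Series A shares did not give the required vote.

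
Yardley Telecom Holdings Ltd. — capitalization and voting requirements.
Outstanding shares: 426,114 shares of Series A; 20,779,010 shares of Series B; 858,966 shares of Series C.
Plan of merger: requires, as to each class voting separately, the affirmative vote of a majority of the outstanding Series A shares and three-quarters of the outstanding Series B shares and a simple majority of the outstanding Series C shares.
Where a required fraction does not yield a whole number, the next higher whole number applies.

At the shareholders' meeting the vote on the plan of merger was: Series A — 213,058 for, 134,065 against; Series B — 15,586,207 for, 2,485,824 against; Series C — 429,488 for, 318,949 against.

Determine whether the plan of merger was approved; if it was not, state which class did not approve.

Series A: a majority of 426114 is 213058; 213,058 required, 213,058 in favor — approved.
Series B: 3/4 of 20779010 = 15584257.50, rounded up to 15584258; 15,584,258 required, 15,586,207 in favor — approved.
Series C: a majority of 858966 is 429484; 429,484 required, 429,488 in favor — approved.

Approved — every class gave the required vote.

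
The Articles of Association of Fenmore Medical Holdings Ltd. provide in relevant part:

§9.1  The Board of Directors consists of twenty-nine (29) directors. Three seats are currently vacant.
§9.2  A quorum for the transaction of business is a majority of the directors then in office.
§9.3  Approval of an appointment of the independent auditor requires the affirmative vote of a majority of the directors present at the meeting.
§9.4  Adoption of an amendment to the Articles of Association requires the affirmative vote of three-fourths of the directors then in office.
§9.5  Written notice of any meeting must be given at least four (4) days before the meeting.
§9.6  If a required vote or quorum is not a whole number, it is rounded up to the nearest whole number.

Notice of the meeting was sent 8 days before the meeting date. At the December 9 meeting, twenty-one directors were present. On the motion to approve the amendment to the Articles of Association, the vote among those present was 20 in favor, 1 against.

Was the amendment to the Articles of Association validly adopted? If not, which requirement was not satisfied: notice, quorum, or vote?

Notice: 8 days given; 4 required (8 ≥ 4). Satisfied.
Quorum: 21 present; quorum is 14. Satisfied.
Vote: the amendment to the Articles of Association requires three-fourths of the directors then in office (26). 3/4 of 26 = 19.50, rounded up to 20, so 20 affirmative votes are needed; 20 voted in favor. Satisfied.

Valid — all requirements satisfied.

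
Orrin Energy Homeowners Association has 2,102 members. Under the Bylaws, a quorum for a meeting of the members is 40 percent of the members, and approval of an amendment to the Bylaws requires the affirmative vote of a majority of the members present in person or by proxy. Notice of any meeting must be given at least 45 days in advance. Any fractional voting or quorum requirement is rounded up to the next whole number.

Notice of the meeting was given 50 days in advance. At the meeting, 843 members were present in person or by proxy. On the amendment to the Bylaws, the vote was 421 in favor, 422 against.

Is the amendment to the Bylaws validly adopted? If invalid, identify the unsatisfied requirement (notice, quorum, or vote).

Invalid — vote requirement not satisfied.

Notice: 50 days given; 45 required. Satisfied.
Quorum: 40% of 2,102 = 840.80, rounded up to 841; 843 present. Satisfied.
Vote: requires a majority of those present (843); a majority of 843 is 422, so 422 needed; 421 in favor. Not satisfied.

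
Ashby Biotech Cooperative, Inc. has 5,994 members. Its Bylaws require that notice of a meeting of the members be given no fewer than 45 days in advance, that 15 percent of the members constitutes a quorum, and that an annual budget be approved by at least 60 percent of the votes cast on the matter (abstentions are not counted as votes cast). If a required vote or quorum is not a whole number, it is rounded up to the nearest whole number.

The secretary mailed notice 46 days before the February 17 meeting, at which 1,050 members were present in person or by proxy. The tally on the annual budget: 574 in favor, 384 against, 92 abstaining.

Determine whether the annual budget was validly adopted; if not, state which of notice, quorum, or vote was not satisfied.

Invalid — vote requirement not satisfied.

Notice: 46 days given; 45 required. Satisfied.
Quorum: 15% of 5,994 = 899.10, rounded up to 900; 1,050 present. Satisfied.
Vote: requires three-fifths of the votes cast (1,050 − 92 abstaining = 958); 3/5 of 958 = 574.80, rounded up to 575, so 575 needed; 574 in favor. Not satisfied.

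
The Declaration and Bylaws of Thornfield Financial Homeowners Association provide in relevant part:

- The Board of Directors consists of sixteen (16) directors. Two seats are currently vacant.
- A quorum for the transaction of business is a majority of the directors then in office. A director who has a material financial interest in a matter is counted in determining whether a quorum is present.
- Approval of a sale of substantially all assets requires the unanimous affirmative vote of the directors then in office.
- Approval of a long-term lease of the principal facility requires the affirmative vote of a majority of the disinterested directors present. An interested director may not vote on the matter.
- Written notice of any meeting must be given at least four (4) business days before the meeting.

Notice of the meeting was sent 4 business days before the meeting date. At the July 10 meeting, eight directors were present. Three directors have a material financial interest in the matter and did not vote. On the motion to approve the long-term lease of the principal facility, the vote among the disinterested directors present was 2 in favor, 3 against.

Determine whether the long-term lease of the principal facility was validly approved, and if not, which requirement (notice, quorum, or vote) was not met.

Notice: 4 business days given; 4 required (4 ≥ 4). Satisfied.
Quorum: 8 present (interested directors count toward quorum); quorum is 8. Satisfied.
Vote: the long-term lease of the principal facility requires a majority of the disinterested directors present (8 − 3 = 5). A majority of 5 is 3, so 3 affirmative votes are needed; 2 voted in favor. Not satisfied.

Invalid — vote requirement not satisfied.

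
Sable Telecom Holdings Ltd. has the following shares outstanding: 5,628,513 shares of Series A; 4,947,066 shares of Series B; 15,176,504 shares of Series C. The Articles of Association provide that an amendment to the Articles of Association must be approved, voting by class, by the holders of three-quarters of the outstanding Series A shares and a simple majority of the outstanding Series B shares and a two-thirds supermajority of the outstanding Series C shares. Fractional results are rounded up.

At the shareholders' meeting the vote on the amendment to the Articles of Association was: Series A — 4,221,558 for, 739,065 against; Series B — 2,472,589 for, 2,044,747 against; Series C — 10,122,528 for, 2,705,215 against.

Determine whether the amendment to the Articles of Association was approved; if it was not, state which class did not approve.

Not approved — the Series B shares did not give the required vote.

Series A: 3/4 of 5628513 = 4221384.75, rounded up to 4221385; 4,221,385 required, 4,221,558 in favor — approved.
Series B: a majority of 4947066 is 2473534; 2,473,534 required, 2,472,589 in favor — not approved.
Series C: 2/3 of 15176504 = 10117669.33, rounded up to 10117670; 10,117,670 required, 10,122,528 in favor — approved.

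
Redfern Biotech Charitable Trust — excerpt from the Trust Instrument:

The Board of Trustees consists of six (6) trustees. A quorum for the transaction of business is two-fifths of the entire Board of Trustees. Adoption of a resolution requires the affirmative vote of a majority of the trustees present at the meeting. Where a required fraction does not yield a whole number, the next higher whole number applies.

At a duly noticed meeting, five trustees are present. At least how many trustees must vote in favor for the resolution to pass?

3

The resolution requires a majority of the trustees present (5).
A majority of 5 is 3.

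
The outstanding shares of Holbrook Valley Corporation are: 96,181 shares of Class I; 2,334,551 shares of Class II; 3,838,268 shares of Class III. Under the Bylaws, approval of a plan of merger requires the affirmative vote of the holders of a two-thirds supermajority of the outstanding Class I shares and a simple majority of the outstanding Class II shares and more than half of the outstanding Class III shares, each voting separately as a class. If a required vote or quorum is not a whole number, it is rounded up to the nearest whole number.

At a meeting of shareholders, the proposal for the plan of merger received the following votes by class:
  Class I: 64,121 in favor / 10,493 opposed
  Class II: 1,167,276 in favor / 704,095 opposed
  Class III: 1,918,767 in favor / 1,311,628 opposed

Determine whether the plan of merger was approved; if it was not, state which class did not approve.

Not approved — the Class III shares did not give the required vote.

Class I: 2/3 of 96181 = 64120.67, rounded up to 64121; 64,121 required, 64,121 in favor — approved.
Class II: a majority of 2334551 is 1167276; 1,167,276 required, 1,167,276 in favor — approved.
Class III: a majority of 3838268 is 1919135; 1,919,135 required, 1,918,767 in favor — not approved.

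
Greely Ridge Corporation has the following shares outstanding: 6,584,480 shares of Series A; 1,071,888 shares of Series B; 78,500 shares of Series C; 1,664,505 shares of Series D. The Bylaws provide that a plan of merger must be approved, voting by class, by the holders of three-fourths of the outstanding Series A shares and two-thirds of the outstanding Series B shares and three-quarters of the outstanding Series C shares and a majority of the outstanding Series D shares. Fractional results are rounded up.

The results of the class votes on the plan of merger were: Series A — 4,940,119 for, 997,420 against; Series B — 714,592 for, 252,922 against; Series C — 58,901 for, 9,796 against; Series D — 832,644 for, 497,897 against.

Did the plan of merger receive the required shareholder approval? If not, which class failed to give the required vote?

Approved — every class gave the required vote.

Series A: 3/4 of 6584480 = 4938360; 4,938,360 required, 4,940,119 in favor — approved.
Series B: 2/3 of 1071888 = 714592; 714,592 required, 714,592 in favor — approved.
Series C: 3/4 of 78500 = 58875; 58,875 required, 58,901 in favor — approved.
Series D: a majority of 1664505 is 832253; 832,253 required, 832,644 in favor — approved.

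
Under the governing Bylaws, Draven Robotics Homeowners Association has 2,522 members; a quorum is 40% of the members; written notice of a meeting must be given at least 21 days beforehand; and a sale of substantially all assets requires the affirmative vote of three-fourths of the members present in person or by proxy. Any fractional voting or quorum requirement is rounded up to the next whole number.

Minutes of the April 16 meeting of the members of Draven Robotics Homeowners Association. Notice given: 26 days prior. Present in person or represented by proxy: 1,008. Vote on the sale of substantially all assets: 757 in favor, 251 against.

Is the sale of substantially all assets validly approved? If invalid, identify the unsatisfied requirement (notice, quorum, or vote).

Notice: 26 days given; 21 required. Satisfied.
Quorum: 40% of 2,522 = 1,008.80, rounded up to 1,009; 1,008 present. Not satisfied.
Vote: requires three-fourths of those present (1,008); 3/4 of 1008 = 756, so 756 needed; 757 in favor. Satisfied.

Invalid — quorum requirement not satisfied.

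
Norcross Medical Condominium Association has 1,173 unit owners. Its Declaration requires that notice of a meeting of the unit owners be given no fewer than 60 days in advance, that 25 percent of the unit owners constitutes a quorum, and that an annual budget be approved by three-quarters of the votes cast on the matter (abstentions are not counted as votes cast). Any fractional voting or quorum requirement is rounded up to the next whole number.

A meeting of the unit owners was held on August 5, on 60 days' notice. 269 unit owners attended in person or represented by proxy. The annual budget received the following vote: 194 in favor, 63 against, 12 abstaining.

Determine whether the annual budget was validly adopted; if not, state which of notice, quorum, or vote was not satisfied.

Invalid — quorum requirement not satisfied.

Notice: 60 days given; 60 required. Satisfied.
Quorum: 25% of 1,173 = 293.25, rounded up to 294; 269 present. Not satisfied.
Vote: requires three-fourths of the votes cast (269 − 12 abstaining = 257); 3/4 of 257 = 192.75, rounded up to 193, so 193 needed; 194 in favor. Satisfied.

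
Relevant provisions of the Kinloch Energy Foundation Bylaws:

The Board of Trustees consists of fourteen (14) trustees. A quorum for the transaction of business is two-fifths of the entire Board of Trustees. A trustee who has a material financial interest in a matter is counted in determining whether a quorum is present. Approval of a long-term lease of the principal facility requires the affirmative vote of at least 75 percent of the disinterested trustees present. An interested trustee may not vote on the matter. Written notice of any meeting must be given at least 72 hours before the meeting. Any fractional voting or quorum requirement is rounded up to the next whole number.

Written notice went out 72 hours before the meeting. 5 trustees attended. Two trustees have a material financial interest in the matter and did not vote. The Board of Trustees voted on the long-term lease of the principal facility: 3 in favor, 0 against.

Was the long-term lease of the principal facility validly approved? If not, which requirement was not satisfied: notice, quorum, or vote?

Notice: 72 hours given; 72 required (72 ≥ 72). Satisfied.
Quorum: 5 present (interested trustees count toward quorum); quorum is 6. Not satisfied.
Vote: the long-term lease of the principal facility requires three-fourths of the disinterested trustees present (5 − 2 = 3). 3/4 of 3 = 2.25, rounded up to 3, so 3 affirmative votes are needed; 3 voted in favor. Satisfied. (Moot — without a quorum no business can be validly transacted.)

Invalid — quorum requirement not satisfied.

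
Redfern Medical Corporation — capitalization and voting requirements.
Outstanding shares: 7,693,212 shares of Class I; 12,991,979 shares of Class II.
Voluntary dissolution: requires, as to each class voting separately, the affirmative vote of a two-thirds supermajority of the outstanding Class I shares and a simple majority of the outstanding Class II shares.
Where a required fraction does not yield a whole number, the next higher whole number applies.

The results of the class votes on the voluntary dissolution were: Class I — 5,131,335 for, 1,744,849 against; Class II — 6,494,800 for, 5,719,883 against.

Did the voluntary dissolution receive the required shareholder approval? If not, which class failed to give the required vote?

Class I: 2/3 of 7693212 = 5128808; 5,128,808 required, 5,131,335 in favor — approved.
Class II: a majority of 12991979 is 6495990; 6,495,990 required, 6,494,800 in favor — not approved.

Not approved — the Class II shares did not give the required vote.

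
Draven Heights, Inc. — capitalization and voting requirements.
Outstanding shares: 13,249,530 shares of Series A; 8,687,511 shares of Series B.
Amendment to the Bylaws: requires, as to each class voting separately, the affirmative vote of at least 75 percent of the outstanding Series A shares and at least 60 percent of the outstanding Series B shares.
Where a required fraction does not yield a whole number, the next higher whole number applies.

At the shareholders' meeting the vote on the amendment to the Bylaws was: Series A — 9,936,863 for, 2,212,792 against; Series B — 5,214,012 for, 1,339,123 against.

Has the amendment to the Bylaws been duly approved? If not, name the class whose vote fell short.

Not approved — the Series A shares did not give the required vote.

Series A: 3/4 of 13249530 = 9937147.50, rounded up to 9937148; 9,937,148 required, 9,936,863 in favor — not approved.
Series B: 3/5 of 8687511 = 5212506.60, rounded up to 5212507; 5,212,507 required, 5,214,012 in favor — approved.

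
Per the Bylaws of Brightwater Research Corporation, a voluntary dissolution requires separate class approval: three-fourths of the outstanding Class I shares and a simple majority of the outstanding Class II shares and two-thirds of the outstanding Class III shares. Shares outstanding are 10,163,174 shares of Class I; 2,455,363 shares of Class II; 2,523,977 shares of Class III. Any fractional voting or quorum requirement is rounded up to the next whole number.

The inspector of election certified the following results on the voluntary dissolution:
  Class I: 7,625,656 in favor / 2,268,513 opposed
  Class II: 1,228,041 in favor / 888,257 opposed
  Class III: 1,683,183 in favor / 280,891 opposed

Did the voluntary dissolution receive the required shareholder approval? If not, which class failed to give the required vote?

Class I: 3/4 of 10163174 = 7622380.50, rounded up to 7622381; 7,622,381 required, 7,625,656 in favor — approved.
Class II: a majority of 2455363 is 1227682; 1,227,682 required, 1,228,041 in favor — approved.
Class III: 2/3 of 2523977 = 1682651.33, rounded up to 1682652; 1,682,652 required, 1,683,183 in favor — approved.

Approved — every class gave the required vote.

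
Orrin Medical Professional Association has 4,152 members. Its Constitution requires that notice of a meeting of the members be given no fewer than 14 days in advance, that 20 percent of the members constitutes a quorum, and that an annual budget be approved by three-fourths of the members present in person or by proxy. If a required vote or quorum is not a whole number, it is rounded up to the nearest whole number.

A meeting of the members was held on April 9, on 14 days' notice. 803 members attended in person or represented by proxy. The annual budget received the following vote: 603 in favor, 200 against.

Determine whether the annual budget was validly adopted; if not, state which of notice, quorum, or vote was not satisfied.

Invalid — quorum requirement not satisfied.

Notice: 14 days given; 14 required. Satisfied.
Quorum: 20% of 4,152 = 830.40, rounded up to 831; 803 present. Not satisfied.
Vote: requires three-fourths of those present (803); 3/4 of 803 = 602.25, rounded up to 603, so 603 needed; 603 in favor. Satisfied.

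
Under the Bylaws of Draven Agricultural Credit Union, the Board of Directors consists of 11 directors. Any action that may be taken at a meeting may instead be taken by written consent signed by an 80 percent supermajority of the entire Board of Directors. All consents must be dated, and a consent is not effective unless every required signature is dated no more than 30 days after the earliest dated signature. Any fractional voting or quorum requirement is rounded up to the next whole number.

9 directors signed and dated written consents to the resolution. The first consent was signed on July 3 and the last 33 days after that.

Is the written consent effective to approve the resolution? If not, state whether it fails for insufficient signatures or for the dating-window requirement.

Not effective — dating-window requirement not satisfied.

Signatures required: an 80 percent supermajority of 11 — 4/5 of 11 = 8.80, rounded up to 9, so 9 needed; 9 signed. Sufficient.
Dating window: the latest signature is 33 days after the earliest; the limit is 30 days. Outside the window.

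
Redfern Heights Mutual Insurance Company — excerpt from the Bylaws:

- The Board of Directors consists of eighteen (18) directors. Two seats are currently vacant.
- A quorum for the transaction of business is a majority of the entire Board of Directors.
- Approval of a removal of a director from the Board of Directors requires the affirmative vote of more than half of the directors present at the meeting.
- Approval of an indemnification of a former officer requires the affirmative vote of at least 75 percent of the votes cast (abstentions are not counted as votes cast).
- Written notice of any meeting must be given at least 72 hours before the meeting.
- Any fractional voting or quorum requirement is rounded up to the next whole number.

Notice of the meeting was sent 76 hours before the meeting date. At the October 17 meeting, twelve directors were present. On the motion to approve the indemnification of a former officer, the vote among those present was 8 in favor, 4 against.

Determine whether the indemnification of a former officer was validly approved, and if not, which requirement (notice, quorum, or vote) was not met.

Invalid — vote requirement not satisfied.

Notice: 76 hours given; 72 required (76 ≥ 72). Satisfied.
Quorum: 12 present; quorum is 10. Satisfied.
Vote: the indemnification of a former officer requires three-fourths of the votes cast (12). 3/4 of 12 = 9, so 9 affirmative votes are needed; 8 voted in favor. Not satisfied.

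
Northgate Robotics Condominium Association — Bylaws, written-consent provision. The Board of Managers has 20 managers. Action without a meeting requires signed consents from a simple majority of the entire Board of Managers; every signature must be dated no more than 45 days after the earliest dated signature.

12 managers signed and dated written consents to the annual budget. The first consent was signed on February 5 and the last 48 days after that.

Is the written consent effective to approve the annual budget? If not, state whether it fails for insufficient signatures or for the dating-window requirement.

Signatures required: a simple majority of 20 — a majority of 20 is 11, so 11 needed; 12 signed. Sufficient.
Dating window: the latest signature is 48 days after the earliest; the limit is 45 days. Outside the window.

Not effective — dating-window requirement not satisfied.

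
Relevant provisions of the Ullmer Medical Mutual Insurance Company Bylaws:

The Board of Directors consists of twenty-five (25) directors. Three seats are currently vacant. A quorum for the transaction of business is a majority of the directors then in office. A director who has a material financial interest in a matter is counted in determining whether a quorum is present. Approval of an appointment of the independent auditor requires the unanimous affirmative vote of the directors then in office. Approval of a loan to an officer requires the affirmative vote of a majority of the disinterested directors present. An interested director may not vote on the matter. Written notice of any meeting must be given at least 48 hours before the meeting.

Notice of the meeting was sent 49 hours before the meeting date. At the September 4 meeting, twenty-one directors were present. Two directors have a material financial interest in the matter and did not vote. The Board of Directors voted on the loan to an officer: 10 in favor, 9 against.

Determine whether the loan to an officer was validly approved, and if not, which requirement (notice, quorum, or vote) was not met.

Notice: 49 hours given; 48 required (49 ≥ 48). Satisfied.
Quorum: 21 present (interested directors count toward quorum); quorum is 12. Satisfied.
Vote: the loan to an officer requires a majority of the disinterested directors present (21 − 2 = 19). A majority of 19 is 10, so 10 affirmative votes are needed; 10 voted in favor. Satisfied.

Valid — all requirements satisfied.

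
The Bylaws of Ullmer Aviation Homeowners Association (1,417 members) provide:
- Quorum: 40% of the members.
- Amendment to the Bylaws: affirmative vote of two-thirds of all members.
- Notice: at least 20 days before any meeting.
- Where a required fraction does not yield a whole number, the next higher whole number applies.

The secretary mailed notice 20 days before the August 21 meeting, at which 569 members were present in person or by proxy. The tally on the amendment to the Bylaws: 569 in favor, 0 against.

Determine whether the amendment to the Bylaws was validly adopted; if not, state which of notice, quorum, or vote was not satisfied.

Invalid — vote requirement not satisfied.

Notice: 20 days given; 20 required. Satisfied.
Quorum: 40% of 1,417 = 566.80, rounded up to 567; 569 present. Satisfied.
Vote: requires two-thirds of all members (1,417); 2/3 of 1417 = 944.67, rounded up to 945, so 945 needed; 569 in favor. Not satisfied.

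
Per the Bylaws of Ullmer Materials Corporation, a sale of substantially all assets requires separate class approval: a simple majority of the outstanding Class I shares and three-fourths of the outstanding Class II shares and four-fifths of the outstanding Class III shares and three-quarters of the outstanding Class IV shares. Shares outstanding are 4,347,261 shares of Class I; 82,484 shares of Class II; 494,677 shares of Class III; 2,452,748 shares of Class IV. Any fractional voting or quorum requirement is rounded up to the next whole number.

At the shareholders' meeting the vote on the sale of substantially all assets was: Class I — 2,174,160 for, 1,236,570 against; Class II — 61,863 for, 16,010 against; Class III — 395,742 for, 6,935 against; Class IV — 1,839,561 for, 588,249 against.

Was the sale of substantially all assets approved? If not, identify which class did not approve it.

Approved — every class gave the required vote.

Class I: a majority of 4347261 is 2173631; 2,173,631 required, 2,174,160 in favor — approved.
Class II: 3/4 of 82484 = 61863; 61,863 required, 61,863 in favor — approved.
Class III: 4/5 of 494677 = 395741.60, rounded up to 395742; 395,742 required, 395,742 in favor — approved.
Class IV: 3/4 of 2452748 = 1839561; 1,839,561 required, 1,839,561 in favor — approved.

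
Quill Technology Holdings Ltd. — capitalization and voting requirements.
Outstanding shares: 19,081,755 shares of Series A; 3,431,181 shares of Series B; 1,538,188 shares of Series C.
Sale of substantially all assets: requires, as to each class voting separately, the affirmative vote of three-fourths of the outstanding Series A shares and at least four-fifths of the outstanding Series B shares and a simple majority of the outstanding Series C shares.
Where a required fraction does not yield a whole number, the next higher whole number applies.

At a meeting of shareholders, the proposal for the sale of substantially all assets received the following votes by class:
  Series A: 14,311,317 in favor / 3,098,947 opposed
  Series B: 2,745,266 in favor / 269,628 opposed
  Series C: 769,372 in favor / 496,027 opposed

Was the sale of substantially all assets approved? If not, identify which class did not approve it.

Approved — every class gave the required vote.

Series A: 3/4 of 19081755 = 14311316.25, rounded up to 14311317; 14,311,317 required, 14,311,317 in favor — approved.
Series B: 4/5 of 3431181 = 2744944.80, rounded up to 2744945; 2,744,945 required, 2,745,266 in favor — approved.
Series C: a majority of 1538188 is 769095; 769,095 required, 769,372 in favor — approved.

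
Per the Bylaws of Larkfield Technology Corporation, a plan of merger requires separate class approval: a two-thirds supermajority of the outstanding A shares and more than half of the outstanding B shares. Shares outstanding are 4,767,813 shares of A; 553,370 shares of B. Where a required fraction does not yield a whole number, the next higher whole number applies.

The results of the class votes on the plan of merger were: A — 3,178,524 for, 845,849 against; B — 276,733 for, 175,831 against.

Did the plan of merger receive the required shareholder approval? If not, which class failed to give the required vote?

Not approved — the A shares did not give the required vote.

A: 2/3 of 4767813 = 3178542; 3,178,542 required, 3,178,524 in favor — not approved.
B: a majority of 553370 is 276686; 276,686 required, 276,733 in favor — approved.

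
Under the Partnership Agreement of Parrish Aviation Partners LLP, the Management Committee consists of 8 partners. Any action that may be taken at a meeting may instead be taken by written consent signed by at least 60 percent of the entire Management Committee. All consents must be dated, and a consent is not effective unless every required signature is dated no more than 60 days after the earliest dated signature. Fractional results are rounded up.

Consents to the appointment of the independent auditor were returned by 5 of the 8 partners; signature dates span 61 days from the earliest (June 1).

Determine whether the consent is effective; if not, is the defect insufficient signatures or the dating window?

Signatures required: at least 60 percent of 8 — 3/5 of 8 = 4.80, rounded up to 5, so 5 needed; 5 signed. Sufficient.
Dating window: the latest signature is 61 days after the earliest; the limit is 60 days. Outside the window.

Not effective — dating-window requirement not satisfied.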